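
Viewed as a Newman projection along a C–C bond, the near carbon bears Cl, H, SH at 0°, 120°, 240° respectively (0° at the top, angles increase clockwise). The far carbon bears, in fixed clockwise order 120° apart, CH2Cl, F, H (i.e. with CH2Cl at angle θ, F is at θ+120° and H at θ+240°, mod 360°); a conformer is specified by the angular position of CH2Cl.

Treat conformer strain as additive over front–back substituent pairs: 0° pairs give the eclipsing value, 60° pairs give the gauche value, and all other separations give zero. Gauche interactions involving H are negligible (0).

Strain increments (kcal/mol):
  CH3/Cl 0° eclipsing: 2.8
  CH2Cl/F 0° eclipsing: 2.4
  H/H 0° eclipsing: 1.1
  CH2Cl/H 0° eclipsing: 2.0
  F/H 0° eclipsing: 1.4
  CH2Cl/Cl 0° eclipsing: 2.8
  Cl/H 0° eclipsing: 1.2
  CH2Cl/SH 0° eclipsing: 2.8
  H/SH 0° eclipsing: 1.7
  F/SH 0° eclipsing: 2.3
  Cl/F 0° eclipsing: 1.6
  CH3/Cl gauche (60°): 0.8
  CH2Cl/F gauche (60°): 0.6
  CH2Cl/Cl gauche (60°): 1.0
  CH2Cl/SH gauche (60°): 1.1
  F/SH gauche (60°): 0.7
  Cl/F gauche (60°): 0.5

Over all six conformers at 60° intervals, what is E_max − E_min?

CH2Cl at 0° (eclipsed): Cl–CH2Cl eclipsed, H–F eclipsed, SH–H eclipsed; 2.8 + 1.4 + 1.7 = 5.9 kcal/mol.
CH2Cl at 60° (staggered): Cl–CH2Cl gauche, SH–F gauche; 1.0 + 0.7 = 1.7 kcal/mol.
CH2Cl at 120° (eclipsed): Cl–H eclipsed, H–CH2Cl eclipsed, SH–F eclipsed; 1.2 + 2.0 + 2.3 = 5.5 kcal/mol.
CH2Cl at 180° (staggered): Cl–F gauche, SH–CH2Cl gauche, SH–F gauche; 0.5 + 1.1 + 0.7 = 2.3 kcal/mol.
CH2Cl at 240° (eclipsed): Cl–F eclipsed, H–H eclipsed, SH–CH2Cl eclipsed; 1.6 + 1.1 + 2.8 = 5.5 kcal/mol.
CH2Cl at 300° (staggered): Cl–CH2Cl gauche, Cl–F gauche, SH–CH2Cl gauche; 1.0 + 0.5 + 1.1 = 2.6 kcal/mol.
Max at 0° (5.9 kcal/mol), min at 60° (1.7 kcal/mol); barrier = 4.2 kcal/mol.

4.2 kcal/mol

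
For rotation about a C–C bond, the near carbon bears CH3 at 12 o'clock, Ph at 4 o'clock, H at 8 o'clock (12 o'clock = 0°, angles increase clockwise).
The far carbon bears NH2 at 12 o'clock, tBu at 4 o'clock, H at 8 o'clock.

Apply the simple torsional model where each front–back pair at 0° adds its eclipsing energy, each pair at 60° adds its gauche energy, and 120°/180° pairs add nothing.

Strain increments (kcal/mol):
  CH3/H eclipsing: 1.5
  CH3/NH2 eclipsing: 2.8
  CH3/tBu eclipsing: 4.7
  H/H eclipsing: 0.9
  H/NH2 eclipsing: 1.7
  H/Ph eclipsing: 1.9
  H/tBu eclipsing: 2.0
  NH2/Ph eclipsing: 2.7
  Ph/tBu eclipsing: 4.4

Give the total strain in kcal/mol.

This conformer (eclipsed): CH3(0°)/NH2(0°) eclipsed 2.8; Ph(120°)/tBu(120°) eclipsed 4.4; H(240°)/H(240°) eclipsed 0.9 → 8.1 kcal/mol.

8.1 kcal/mol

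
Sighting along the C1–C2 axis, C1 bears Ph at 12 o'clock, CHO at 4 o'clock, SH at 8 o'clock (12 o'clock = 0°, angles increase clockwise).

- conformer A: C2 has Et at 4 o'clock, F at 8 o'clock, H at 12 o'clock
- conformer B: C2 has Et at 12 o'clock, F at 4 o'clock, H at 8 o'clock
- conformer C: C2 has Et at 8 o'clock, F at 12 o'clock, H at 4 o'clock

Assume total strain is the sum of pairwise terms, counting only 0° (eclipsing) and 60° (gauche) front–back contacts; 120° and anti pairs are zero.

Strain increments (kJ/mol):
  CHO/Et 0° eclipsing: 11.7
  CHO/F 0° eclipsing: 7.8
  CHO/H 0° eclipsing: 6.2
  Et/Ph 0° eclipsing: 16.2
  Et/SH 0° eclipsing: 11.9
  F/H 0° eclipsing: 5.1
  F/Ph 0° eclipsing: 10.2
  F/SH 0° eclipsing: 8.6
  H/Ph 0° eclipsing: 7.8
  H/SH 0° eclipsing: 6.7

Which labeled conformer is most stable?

A is eclipsed. Ph at 0° is eclipsed with H at 0° (7.8); CHO at 120° is eclipsed with Et at 120° (11.7); SH at 240° is eclipsed with F at 240° (8.6). Total 28.1 kJ/mol.
B is eclipsed. Ph at 0° is eclipsed with Et at 0° (16.2); CHO at 120° is eclipsed with F at 120° (7.8); SH at 240° is eclipsed with H at 240° (6.7). Total 30.7 kJ/mol.
C is eclipsed. Ph at 0° is eclipsed with F at 0° (10.2); CHO at 120° is eclipsed with H at 120° (6.2); SH at 240° is eclipsed with Et at 240° (11.9). Total 28.3 kJ/mol.
A has the lowest total (28.1 kJ/mol).

A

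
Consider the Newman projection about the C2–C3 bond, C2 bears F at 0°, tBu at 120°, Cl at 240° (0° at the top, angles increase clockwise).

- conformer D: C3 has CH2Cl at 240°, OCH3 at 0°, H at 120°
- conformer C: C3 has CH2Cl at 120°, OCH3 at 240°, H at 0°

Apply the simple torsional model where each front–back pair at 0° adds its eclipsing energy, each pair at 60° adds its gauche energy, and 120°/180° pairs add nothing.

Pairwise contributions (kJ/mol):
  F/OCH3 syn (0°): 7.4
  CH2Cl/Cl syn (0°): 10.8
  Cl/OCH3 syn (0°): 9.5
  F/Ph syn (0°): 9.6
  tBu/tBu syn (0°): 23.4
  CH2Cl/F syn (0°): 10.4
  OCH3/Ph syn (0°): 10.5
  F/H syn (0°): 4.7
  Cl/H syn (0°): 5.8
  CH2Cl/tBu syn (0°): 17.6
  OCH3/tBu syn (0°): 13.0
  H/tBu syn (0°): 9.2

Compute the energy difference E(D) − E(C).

-4.4 kJ/mol

D (eclipsed): F(0°)/OCH3(0°) eclipsed 7.4; tBu(120°)/H(120°) eclipsed 9.2; Cl(240°)/CH2Cl(240°) eclipsed 10.8 → 27.4 kJ/mol.
C (eclipsed): F(0°)/H(0°) eclipsed 4.7; tBu(120°)/CH2Cl(120°) eclipsed 17.6; Cl(240°)/OCH3(240°) eclipsed 9.5 → 31.8 kJ/mol.
E(D) − E(C) = 27.4 − 31.8 = -4.4 kJ/mol.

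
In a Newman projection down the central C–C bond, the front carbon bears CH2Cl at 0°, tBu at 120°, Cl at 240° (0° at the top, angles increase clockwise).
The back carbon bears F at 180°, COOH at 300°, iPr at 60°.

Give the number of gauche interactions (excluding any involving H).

6

Non-H gauche pairs: CH2Cl(0°)/COOH(300°); CH2Cl(0°)/iPr(60°); tBu(120°)/F(180°); tBu(120°)/iPr(60°); Cl(240°)/F(180°); Cl(240°)/COOH(300°) — 6 interactions.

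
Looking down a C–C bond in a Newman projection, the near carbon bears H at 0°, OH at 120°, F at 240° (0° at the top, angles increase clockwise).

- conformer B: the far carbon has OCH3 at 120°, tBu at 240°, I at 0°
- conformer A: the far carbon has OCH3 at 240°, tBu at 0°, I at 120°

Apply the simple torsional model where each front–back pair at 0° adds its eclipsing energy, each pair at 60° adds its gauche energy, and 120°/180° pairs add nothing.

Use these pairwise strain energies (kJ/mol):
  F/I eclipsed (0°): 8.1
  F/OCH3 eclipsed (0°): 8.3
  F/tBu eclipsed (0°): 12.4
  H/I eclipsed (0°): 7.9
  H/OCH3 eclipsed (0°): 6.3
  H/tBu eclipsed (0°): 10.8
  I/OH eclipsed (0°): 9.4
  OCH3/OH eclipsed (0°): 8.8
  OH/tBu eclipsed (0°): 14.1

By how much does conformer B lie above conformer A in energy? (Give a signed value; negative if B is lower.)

B (eclipsed): H–I eclipsed, OH–OCH3 eclipsed, F–tBu eclipsed; 7.9 + 8.8 + 12.4 = 29.1 kJ/mol.
A (eclipsed): H–tBu eclipsed, OH–I eclipsed, F–OCH3 eclipsed; 10.8 + 9.4 + 8.3 = 28.5 kJ/mol.
E(B) − E(A) = 29.1 − 28.5 = +0.6 kJ/mol.

+0.6 kJ/mol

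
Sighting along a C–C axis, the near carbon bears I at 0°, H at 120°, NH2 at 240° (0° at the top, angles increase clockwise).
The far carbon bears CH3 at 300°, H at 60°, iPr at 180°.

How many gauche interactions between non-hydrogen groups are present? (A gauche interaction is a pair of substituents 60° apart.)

Non-H gauche pairs: I(0°)/CH3(300°); NH2(240°)/CH3(300°); NH2(240°)/iPr(180°) — 3 interactions.

3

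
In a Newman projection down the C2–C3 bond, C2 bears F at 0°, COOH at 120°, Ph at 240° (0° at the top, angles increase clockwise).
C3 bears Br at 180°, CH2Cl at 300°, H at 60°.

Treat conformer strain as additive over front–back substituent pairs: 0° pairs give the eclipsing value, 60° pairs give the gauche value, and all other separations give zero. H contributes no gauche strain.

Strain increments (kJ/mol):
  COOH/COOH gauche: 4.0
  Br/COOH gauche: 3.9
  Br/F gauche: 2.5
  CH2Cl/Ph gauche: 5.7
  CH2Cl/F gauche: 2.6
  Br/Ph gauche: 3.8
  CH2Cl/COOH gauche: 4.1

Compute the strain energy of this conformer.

This conformer is staggered. F at 0° is gauche with CH2Cl at 300° (2.6); COOH at 120° is gauche with Br at 180° (3.9); Ph at 240° is gauche with Br at 180° (3.8); Ph at 240° is gauche with CH2Cl at 300° (5.7). Total 16.0 kJ/mol.

16.0 kJ/mol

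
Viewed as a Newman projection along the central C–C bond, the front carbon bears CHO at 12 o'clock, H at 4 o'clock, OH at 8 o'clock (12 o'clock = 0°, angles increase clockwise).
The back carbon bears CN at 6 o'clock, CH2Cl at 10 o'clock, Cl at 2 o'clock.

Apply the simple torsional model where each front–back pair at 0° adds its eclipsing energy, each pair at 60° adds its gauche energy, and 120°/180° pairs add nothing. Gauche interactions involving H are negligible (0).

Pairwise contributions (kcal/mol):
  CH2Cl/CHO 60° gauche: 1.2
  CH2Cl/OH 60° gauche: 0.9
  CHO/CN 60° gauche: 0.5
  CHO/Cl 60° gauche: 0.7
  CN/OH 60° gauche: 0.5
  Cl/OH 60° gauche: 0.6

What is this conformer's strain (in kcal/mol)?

This conformer (staggered): CHO(0°)/CH2Cl(300°) gauche 1.2; CHO(0°)/Cl(60°) gauche 0.7; OH(240°)/CN(180°) gauche 0.5; OH(240°)/CH2Cl(300°) gauche 0.9 → 3.3 kcal/mol.

3.3 kcal/mol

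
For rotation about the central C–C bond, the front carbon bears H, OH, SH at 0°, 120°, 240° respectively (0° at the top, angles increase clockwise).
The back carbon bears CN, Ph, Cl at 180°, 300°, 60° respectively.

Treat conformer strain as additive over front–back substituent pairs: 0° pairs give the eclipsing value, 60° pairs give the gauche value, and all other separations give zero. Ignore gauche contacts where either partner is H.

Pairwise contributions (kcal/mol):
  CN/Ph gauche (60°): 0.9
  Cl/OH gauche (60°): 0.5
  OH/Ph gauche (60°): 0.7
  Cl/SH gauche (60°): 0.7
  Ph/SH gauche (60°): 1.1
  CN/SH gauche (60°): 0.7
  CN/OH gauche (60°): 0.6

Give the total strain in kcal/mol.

This conformer is staggered. OH at 120° is gauche with CN at 180° (0.6); OH at 120° is gauche with Cl at 60° (0.5); SH at 240° is gauche with CN at 180° (0.7); SH at 240° is gauche with Ph at 300° (1.1). Total 2.9 kcal/mol.

2.9 kcal/mol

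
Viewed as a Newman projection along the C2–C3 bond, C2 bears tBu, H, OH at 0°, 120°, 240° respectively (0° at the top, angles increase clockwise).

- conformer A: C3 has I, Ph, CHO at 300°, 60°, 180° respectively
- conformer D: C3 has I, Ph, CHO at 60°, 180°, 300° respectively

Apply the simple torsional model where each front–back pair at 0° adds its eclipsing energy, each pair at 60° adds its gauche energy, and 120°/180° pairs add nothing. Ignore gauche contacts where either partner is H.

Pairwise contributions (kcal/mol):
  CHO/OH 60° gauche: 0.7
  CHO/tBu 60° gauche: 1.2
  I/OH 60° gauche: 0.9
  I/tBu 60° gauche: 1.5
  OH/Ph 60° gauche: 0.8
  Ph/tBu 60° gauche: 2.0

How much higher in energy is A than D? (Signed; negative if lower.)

+0.9 kcal/mol

A (staggered): tBu–I gauche, tBu–Ph gauche, OH–I gauche, OH–CHO gauche; 1.5 + 2.0 + 0.9 + 0.7 = 5.1 kcal/mol.
D (staggered): tBu–I gauche, tBu–CHO gauche, OH–Ph gauche, OH–CHO gauche; 1.5 + 1.2 + 0.8 + 0.7 = 4.2 kcal/mol.
E(A) − E(D) = 5.1 − 4.2 = +0.9 kcal/mol.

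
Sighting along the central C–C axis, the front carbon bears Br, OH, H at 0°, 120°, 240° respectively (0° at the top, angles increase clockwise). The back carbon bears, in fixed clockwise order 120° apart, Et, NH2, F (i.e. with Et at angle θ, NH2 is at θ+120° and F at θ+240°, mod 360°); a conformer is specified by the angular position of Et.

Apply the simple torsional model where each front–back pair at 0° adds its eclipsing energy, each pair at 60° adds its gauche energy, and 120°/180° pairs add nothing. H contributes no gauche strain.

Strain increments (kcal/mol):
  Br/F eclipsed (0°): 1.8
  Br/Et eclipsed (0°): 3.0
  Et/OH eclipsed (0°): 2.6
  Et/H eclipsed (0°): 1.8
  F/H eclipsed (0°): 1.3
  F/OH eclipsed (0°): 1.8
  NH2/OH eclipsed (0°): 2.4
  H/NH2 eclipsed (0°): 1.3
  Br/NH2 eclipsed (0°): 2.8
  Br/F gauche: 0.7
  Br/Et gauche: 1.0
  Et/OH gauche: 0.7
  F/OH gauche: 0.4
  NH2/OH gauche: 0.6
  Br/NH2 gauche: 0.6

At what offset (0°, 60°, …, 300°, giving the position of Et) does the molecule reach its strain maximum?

Et at 0° (eclipsed): Br(0°)/Et(0°) eclipsed 3.0; OH(120°)/NH2(120°) eclipsed 2.4; H(240°)/F(240°) eclipsed 1.3 → 6.7 kcal/mol.
Et at 60° (staggered): Br(0°)/Et(60°) gauche 1.0; Br(0°)/F(300°) gauche 0.7; OH(120°)/Et(60°) gauche 0.7; OH(120°)/NH2(180°) gauche 0.6 → 3.0 kcal/mol.
Et at 120° (eclipsed): Br(0°)/F(0°) eclipsed 1.8; OH(120°)/Et(120°) eclipsed 2.6; H(240°)/NH2(240°) eclipsed 1.3 → 5.7 kcal/mol.
Et at 180° (staggered): Br(0°)/NH2(300°) gauche 0.6; Br(0°)/F(60°) gauche 0.7; OH(120°)/Et(180°) gauche 0.7; OH(120°)/F(60°) gauche 0.4 → 2.4 kcal/mol.
Et at 240° (eclipsed): Br(0°)/NH2(0°) eclipsed 2.8; OH(120°)/F(120°) eclipsed 1.8; H(240°)/Et(240°) eclipsed 1.8 → 6.4 kcal/mol.
Et at 300° (staggered): Br(0°)/Et(300°) gauche 1.0; Br(0°)/NH2(60°) gauche 0.6; OH(120°)/NH2(60°) gauche 0.6; OH(120°)/F(180°) gauche 0.4 → 2.6 kcal/mol.
The maximum (6.7 kcal/mol) occurs with Et at 0°.

0°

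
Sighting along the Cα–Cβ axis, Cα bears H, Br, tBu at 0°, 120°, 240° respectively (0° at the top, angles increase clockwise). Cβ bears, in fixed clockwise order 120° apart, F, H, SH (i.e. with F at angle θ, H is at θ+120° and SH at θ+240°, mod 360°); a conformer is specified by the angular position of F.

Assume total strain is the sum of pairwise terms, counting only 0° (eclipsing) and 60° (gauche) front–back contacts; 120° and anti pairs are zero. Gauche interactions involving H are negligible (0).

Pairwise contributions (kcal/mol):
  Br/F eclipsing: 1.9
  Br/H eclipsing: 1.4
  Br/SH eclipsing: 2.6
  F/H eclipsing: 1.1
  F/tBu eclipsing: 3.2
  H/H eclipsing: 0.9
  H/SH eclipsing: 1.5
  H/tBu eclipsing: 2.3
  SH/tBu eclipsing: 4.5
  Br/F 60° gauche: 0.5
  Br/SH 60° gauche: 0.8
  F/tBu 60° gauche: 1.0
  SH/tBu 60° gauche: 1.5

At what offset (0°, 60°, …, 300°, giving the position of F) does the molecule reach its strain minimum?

60°

F at 0° (eclipsed): H–F eclipsed, Br–H eclipsed, tBu–SH eclipsed; 1.1 + 1.4 + 4.5 = 7.0 kcal/mol.
F at 60° (staggered): Br–F gauche, tBu–SH gauche; 0.5 + 1.5 = 2.0 kcal/mol.
F at 120° (eclipsed): H–SH eclipsed, Br–F eclipsed, tBu–H eclipsed; 1.5 + 1.9 + 2.3 = 5.7 kcal/mol.
F at 180° (staggered): Br–F gauche, Br–SH gauche, tBu–F gauche; 0.5 + 0.8 + 1.0 = 2.3 kcal/mol.
F at 240° (eclipsed): H–H eclipsed, Br–SH eclipsed, tBu–F eclipsed; 0.9 + 2.6 + 3.2 = 6.7 kcal/mol.
F at 300° (staggered): Br–SH gauche, tBu–F gauche, tBu–SH gauche; 0.8 + 1.0 + 1.5 = 3.3 kcal/mol.
The minimum (2.0 kcal/mol) occurs with F at 60°.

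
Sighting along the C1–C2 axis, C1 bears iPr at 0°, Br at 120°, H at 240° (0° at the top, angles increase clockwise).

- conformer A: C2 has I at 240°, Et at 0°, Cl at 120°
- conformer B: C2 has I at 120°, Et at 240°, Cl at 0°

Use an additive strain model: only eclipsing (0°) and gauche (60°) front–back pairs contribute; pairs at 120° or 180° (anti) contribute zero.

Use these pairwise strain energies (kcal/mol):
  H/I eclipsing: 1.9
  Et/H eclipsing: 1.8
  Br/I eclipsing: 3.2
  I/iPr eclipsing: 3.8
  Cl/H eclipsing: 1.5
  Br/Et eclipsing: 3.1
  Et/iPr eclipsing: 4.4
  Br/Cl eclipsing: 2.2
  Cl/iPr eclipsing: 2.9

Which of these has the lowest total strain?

A (eclipsed): iPr–Et eclipsed, Br–Cl eclipsed, H–I eclipsed; 4.4 + 2.2 + 1.9 = 8.5 kcal/mol.
B (eclipsed): iPr–Cl eclipsed, Br–I eclipsed, H–Et eclipsed; 2.9 + 3.2 + 1.8 = 7.9 kcal/mol.
B has the lowest total (7.9 kcal/mol).

B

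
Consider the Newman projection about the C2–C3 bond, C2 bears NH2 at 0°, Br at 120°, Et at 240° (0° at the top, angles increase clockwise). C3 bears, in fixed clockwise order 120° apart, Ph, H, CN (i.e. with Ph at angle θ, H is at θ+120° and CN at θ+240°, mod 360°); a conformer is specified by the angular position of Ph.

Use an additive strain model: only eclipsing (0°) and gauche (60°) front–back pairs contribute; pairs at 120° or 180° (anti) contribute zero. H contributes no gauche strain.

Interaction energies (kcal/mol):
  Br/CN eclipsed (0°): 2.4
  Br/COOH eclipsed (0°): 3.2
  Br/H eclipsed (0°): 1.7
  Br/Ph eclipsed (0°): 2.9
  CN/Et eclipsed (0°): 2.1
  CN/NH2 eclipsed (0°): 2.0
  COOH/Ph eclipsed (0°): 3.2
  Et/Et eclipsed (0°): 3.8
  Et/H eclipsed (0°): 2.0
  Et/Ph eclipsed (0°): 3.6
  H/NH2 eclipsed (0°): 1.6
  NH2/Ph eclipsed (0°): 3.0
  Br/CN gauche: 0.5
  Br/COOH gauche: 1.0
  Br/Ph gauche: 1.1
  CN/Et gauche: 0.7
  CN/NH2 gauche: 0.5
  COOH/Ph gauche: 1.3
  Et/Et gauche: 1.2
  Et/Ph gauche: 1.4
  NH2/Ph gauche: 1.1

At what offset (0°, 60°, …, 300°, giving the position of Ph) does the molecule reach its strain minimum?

60°

Ph at 0° (eclipsed): NH2(0°)/Ph(0°) eclipsed 3.0; Br(120°)/H(120°) eclipsed 1.7; Et(240°)/CN(240°) eclipsed 2.1 → 6.8 kcal/mol.
Ph at 60° (staggered): NH2(0°)/Ph(60°) gauche 1.1; NH2(0°)/CN(300°) gauche 0.5; Br(120°)/Ph(60°) gauche 1.1; Et(240°)/CN(300°) gauche 0.7 → 3.4 kcal/mol.
Ph at 120° (eclipsed): NH2(0°)/CN(0°) eclipsed 2.0; Br(120°)/Ph(120°) eclipsed 2.9; Et(240°)/H(240°) eclipsed 2.0 → 6.9 kcal/mol.
Ph at 180° (staggered): NH2(0°)/CN(60°) gauche 0.5; Br(120°)/Ph(180°) gauche 1.1; Br(120°)/CN(60°) gauche 0.5; Et(240°)/Ph(180°) gauche 1.4 → 3.5 kcal/mol.
Ph at 240° (eclipsed): NH2(0°)/H(0°) eclipsed 1.6; Br(120°)/CN(120°) eclipsed 2.4; Et(240°)/Ph(240°) eclipsed 3.6 → 7.6 kcal/mol.
Ph at 300° (staggered): NH2(0°)/Ph(300°) gauche 1.1; Br(120°)/CN(180°) gauche 0.5; Et(240°)/Ph(300°) gauche 1.4; Et(240°)/CN(180°) gauche 0.7 → 3.7 kcal/mol.
The minimum (3.4 kcal/mol) occurs with Ph at 60°.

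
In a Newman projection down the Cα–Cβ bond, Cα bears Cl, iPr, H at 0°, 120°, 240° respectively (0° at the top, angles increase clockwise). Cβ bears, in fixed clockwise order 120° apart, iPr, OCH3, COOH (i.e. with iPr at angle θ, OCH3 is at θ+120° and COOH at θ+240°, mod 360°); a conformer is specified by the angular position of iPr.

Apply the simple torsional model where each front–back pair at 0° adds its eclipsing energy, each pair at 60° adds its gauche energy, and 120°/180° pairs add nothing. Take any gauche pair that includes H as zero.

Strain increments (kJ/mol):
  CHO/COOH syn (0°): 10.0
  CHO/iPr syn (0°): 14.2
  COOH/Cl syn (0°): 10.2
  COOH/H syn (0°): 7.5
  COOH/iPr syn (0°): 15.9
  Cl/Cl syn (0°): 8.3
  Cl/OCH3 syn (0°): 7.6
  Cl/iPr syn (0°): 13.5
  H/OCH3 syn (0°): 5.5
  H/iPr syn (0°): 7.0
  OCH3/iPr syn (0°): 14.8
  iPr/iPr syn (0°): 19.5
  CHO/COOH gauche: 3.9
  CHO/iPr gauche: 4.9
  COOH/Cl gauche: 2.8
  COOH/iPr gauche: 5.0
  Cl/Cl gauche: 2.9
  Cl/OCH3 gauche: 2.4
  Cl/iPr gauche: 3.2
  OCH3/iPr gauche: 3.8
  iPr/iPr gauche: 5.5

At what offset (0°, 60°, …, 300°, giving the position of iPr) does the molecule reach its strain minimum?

300°

iPr at 0° (eclipsed): Cl(0°)/iPr(0°) eclipsed 13.5; iPr(120°)/OCH3(120°) eclipsed 14.8; H(240°)/COOH(240°) eclipsed 7.5 → 35.8 kJ/mol.
iPr at 60° (staggered): Cl(0°)/iPr(60°) gauche 3.2; Cl(0°)/COOH(300°) gauche 2.8; iPr(120°)/iPr(60°) gauche 5.5; iPr(120°)/OCH3(180°) gauche 3.8 → 15.3 kJ/mol.
iPr at 120° (eclipsed): Cl(0°)/COOH(0°) eclipsed 10.2; iPr(120°)/iPr(120°) eclipsed 19.5; H(240°)/OCH3(240°) eclipsed 5.5 → 35.2 kJ/mol.
iPr at 180° (staggered): Cl(0°)/OCH3(300°) gauche 2.4; Cl(0°)/COOH(60°) gauche 2.8; iPr(120°)/iPr(180°) gauche 5.5; iPr(120°)/COOH(60°) gauche 5.0 → 15.7 kJ/mol.
iPr at 240° (eclipsed): Cl(0°)/OCH3(0°) eclipsed 7.6; iPr(120°)/COOH(120°) eclipsed 15.9; H(240°)/iPr(240°) eclipsed 7.0 → 30.5 kJ/mol.
iPr at 300° (staggered): Cl(0°)/iPr(300°) gauche 3.2; Cl(0°)/OCH3(60°) gauche 2.4; iPr(120°)/OCH3(60°) gauche 3.8; iPr(120°)/COOH(180°) gauche 5.0 → 14.4 kJ/mol.
The minimum (14.4 kJ/mol) occurs with iPr at 300°.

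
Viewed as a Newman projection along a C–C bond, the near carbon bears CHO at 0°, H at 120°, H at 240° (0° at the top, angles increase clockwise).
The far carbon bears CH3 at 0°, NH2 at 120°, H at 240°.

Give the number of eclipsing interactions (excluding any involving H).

1

Non-H eclipsing pairs: CHO(0°)/CH3(0°) — 1 interaction.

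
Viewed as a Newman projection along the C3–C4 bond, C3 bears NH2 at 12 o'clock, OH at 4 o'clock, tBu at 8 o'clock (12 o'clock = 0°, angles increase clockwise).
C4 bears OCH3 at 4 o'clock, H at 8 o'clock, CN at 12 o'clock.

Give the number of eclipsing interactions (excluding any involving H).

2

Non-H eclipsing pairs: NH2(0°)/CN(0°); OH(120°)/OCH3(120°) — 2 interactions.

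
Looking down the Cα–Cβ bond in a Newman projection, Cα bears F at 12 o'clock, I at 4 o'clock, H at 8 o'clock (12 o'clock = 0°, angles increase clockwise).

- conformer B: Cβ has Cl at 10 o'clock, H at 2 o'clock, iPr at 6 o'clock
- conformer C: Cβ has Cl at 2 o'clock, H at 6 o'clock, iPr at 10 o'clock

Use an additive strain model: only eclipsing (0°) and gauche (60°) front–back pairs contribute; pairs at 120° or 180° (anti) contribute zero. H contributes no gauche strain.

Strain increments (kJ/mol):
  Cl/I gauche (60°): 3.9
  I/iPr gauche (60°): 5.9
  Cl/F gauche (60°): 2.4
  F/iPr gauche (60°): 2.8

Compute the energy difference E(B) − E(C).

B (staggered): F–Cl gauche, I–iPr gauche; 2.4 + 5.9 = 8.3 kJ/mol.
C (staggered): F–Cl gauche, F–iPr gauche, I–Cl gauche; 2.4 + 2.8 + 3.9 = 9.1 kJ/mol.
E(B) − E(C) = 8.3 − 9.1 = -0.8 kJ/mol.

-0.8 kJ/mol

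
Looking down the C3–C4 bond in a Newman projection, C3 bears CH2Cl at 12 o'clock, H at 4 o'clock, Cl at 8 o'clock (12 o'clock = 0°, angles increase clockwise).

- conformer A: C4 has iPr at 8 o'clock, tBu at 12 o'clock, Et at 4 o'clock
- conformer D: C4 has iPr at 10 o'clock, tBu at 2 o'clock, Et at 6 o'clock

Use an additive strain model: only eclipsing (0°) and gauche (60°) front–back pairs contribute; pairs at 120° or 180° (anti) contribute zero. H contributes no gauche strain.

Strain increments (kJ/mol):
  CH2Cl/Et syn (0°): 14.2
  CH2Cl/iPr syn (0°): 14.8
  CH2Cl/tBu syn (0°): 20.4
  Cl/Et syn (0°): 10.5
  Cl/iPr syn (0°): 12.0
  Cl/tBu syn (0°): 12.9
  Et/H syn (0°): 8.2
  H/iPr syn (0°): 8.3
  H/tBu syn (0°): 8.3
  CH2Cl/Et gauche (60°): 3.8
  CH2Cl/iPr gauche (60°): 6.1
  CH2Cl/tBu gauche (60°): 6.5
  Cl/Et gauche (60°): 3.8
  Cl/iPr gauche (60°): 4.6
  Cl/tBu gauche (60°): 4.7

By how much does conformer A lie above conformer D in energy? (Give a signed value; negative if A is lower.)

A (eclipsed): CH2Cl–tBu eclipsed, H–Et eclipsed, Cl–iPr eclipsed; 20.4 + 8.2 + 12.0 = 40.6 kJ/mol.
D (staggered): CH2Cl–iPr gauche, CH2Cl–tBu gauche, Cl–iPr gauche, Cl–Et gauche; 6.1 + 6.5 + 4.6 + 3.8 = 21.0 kJ/mol.
E(A) − E(D) = 40.6 − 21.0 = +19.6 kJ/mol.

+19.6 kJ/mol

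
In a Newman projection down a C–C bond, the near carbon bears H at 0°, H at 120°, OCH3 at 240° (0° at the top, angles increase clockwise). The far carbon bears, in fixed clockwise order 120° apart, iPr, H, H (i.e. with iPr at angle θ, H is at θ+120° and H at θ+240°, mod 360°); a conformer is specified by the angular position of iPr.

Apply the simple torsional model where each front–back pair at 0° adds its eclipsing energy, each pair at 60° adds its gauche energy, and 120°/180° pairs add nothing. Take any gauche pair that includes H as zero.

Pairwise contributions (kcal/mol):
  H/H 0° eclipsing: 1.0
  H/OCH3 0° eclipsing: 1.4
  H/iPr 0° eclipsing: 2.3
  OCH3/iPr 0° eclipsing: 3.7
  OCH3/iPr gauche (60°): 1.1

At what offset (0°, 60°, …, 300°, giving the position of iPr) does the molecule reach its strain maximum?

iPr at 0° (eclipsed): H–iPr eclipsed, H–H eclipsed, OCH3–H eclipsed; 2.3 + 1.0 + 1.4 = 4.7 kcal/mol.
iPr at 60° (staggered): no non-H gauche contacts → 0.0 kcal/mol.
iPr at 120° (eclipsed): H–H eclipsed, H–iPr eclipsed, OCH3–H eclipsed; 1.0 + 2.3 + 1.4 = 4.7 kcal/mol.
iPr at 180° (staggered): OCH3–iPr gauche; 1.1 = 1.1 kcal/mol.
iPr at 240° (eclipsed): H–H eclipsed, H–H eclipsed, OCH3–iPr eclipsed; 1.0 + 1.0 + 3.7 = 5.7 kcal/mol.
iPr at 300° (staggered): OCH3–iPr gauche; 1.1 = 1.1 kcal/mol.
The maximum (5.7 kcal/mol) occurs with iPr at 240°.

240°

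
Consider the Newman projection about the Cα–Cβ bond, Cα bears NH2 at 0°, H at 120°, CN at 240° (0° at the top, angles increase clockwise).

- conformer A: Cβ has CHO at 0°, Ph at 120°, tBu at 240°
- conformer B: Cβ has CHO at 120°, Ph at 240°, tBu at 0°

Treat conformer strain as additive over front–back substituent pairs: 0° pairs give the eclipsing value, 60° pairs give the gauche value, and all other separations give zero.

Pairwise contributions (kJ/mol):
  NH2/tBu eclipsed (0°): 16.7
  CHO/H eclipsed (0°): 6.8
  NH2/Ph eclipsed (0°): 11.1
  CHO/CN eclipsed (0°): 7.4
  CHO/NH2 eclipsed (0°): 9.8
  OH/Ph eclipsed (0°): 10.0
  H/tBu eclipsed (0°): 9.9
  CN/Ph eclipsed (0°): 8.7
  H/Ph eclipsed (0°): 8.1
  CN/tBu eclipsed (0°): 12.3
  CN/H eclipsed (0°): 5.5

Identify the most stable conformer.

A (eclipsed): NH2–CHO eclipsed, H–Ph eclipsed, CN–tBu eclipsed; 9.8 + 8.1 + 12.3 = 30.2 kJ/mol.
B (eclipsed): NH2–tBu eclipsed, H–CHO eclipsed, CN–Ph eclipsed; 16.7 + 6.8 + 8.7 = 32.2 kJ/mol.
A has the lowest total (30.2 kJ/mol).

A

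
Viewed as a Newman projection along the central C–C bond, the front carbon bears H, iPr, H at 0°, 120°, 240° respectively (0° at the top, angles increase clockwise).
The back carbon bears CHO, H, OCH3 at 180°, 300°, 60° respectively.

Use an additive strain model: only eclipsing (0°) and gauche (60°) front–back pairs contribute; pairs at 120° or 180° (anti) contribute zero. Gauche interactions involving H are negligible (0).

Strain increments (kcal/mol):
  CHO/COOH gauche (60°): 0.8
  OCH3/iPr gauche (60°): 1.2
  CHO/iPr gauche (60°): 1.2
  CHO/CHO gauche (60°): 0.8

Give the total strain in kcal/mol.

2.4 kcal/mol

This conformer (staggered): iPr–CHO gauche, iPr–OCH3 gauche; 1.2 + 1.2 = 2.4 kcal/mol.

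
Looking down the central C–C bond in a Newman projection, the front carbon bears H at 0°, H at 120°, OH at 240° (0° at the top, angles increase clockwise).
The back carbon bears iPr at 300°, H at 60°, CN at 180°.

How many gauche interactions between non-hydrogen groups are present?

2

Non-H gauche pairs: OH(240°)/iPr(300°); OH(240°)/CN(180°) — 2 interactions.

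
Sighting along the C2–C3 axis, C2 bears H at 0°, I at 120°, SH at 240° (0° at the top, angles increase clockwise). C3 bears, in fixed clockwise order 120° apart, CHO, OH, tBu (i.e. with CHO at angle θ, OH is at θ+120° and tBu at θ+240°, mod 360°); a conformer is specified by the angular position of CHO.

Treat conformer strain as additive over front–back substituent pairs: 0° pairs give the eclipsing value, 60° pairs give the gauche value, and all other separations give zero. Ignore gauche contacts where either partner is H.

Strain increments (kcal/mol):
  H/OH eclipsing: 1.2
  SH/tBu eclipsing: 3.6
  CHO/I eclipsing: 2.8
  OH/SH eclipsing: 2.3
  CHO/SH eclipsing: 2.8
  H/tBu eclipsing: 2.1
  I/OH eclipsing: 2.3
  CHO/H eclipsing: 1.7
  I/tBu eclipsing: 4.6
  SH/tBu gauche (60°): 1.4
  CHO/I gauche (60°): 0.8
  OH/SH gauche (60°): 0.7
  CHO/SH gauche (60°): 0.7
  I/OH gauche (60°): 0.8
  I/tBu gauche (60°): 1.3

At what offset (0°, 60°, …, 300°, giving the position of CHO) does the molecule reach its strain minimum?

CHO at 0° (eclipsed): H–CHO eclipsed, I–OH eclipsed, SH–tBu eclipsed; 1.7 + 2.3 + 3.6 = 7.6 kcal/mol.
CHO at 60° (staggered): I–CHO gauche, I–OH gauche, SH–OH gauche, SH–tBu gauche; 0.8 + 0.8 + 0.7 + 1.4 = 3.7 kcal/mol.
CHO at 120° (eclipsed): H–tBu eclipsed, I–CHO eclipsed, SH–OH eclipsed; 2.1 + 2.8 + 2.3 = 7.2 kcal/mol.
CHO at 180° (staggered): I–CHO gauche, I–tBu gauche, SH–CHO gauche, SH–OH gauche; 0.8 + 1.3 + 0.7 + 0.7 = 3.5 kcal/mol.
CHO at 240° (eclipsed): H–OH eclipsed, I–tBu eclipsed, SH–CHO eclipsed; 1.2 + 4.6 + 2.8 = 8.6 kcal/mol.
CHO at 300° (staggered): I–OH gauche, I–tBu gauche, SH–CHO gauche, SH–tBu gauche; 0.8 + 1.3 + 0.7 + 1.4 = 4.2 kcal/mol.
The minimum (3.5 kcal/mol) occurs with CHO at 180°.

180°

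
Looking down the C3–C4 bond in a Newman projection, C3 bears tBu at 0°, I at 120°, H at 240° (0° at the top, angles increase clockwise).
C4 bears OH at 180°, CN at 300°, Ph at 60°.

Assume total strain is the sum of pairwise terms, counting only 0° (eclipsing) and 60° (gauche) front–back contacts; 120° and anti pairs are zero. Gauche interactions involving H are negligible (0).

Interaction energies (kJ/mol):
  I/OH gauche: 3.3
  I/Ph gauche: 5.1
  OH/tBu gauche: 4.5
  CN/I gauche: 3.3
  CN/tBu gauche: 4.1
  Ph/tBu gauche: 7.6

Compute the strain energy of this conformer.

20.1 kJ/mol

This conformer is staggered. tBu at 0° is gauche with CN at 300° (4.1); tBu at 0° is gauche with Ph at 60° (7.6); I at 120° is gauche with OH at 180° (3.3); I at 120° is gauche with Ph at 60° (5.1). Total 20.1 kJ/mol.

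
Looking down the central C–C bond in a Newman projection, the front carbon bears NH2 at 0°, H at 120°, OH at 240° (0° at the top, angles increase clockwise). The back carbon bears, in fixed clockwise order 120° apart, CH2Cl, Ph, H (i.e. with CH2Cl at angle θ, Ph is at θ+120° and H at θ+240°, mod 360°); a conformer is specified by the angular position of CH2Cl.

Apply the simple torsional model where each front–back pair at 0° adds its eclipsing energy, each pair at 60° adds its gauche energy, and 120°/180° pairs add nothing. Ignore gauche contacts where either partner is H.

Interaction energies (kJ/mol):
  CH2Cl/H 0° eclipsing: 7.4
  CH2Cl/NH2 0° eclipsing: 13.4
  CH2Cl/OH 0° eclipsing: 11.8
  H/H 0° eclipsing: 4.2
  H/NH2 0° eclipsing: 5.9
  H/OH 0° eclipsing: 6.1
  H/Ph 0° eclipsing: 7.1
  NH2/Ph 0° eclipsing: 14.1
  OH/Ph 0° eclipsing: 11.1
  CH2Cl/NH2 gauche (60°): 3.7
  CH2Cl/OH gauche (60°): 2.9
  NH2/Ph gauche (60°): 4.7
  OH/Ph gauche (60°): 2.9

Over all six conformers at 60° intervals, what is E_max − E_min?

CH2Cl at 0° (eclipsed): NH2–CH2Cl eclipsed, H–Ph eclipsed, OH–H eclipsed; 13.4 + 7.1 + 6.1 = 26.6 kJ/mol.
CH2Cl at 60° (staggered): NH2–CH2Cl gauche, OH–Ph gauche; 3.7 + 2.9 = 6.6 kJ/mol.
CH2Cl at 120° (eclipsed): NH2–H eclipsed, H–CH2Cl eclipsed, OH–Ph eclipsed; 5.9 + 7.4 + 11.1 = 24.4 kJ/mol.
CH2Cl at 180° (staggered): NH2–Ph gauche, OH–CH2Cl gauche, OH–Ph gauche; 4.7 + 2.9 + 2.9 = 10.5 kJ/mol.
CH2Cl at 240° (eclipsed): NH2–Ph eclipsed, H–H eclipsed, OH–CH2Cl eclipsed; 14.1 + 4.2 + 11.8 = 30.1 kJ/mol.
CH2Cl at 300° (staggered): NH2–CH2Cl gauche, NH2–Ph gauche, OH–CH2Cl gauche; 3.7 + 4.7 + 2.9 = 11.3 kJ/mol.
Max at 240° (30.1 kJ/mol), min at 60° (6.6 kJ/mol); barrier = 23.5 kJ/mol.

23.5 kJ/mol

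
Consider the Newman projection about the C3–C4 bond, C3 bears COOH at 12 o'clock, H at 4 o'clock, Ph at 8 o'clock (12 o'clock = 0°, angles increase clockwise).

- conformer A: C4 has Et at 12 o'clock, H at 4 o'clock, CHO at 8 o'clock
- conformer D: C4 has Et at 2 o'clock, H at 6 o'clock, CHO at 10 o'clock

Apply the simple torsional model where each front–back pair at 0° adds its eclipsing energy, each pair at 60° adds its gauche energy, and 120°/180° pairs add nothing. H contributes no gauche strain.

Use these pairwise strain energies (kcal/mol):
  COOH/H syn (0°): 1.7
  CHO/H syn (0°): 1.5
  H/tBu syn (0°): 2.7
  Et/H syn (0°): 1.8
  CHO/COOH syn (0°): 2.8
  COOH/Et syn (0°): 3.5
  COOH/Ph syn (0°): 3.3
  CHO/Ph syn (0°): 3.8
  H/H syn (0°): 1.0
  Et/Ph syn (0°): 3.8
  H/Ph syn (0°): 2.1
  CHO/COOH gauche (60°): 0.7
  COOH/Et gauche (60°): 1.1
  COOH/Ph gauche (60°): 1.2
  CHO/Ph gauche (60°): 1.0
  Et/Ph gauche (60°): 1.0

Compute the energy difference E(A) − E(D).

+5.5 kcal/mol

A (eclipsed): COOH(0°)/Et(0°) eclipsed 3.5; H(120°)/H(120°) eclipsed 1.0; Ph(240°)/CHO(240°) eclipsed 3.8 → 8.3 kcal/mol.
D (staggered): COOH(0°)/Et(60°) gauche 1.1; COOH(0°)/CHO(300°) gauche 0.7; Ph(240°)/CHO(300°) gauche 1.0 → 2.8 kcal/mol.
E(A) − E(D) = 8.3 − 2.8 = +5.5 kcal/mol.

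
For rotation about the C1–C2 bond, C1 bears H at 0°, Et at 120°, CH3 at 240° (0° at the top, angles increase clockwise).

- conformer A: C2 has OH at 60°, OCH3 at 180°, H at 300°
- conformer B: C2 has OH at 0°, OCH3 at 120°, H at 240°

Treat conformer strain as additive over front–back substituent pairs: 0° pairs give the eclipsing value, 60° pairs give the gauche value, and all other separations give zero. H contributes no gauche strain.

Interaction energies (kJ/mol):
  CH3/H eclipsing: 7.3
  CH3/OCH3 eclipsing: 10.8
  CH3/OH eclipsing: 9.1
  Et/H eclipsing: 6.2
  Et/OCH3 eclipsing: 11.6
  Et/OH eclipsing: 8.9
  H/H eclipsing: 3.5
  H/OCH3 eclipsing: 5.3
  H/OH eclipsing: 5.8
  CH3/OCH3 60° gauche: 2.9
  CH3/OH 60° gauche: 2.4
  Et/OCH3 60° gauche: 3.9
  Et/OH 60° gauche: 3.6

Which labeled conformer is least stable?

B

A is staggered. Et at 120° is gauche with OH at 60° (3.6); Et at 120° is gauche with OCH3 at 180° (3.9); CH3 at 240° is gauche with OCH3 at 180° (2.9). Total 10.4 kJ/mol.
B is eclipsed. H at 0° is eclipsed with OH at 0° (5.8); Et at 120° is eclipsed with OCH3 at 120° (11.6); CH3 at 240° is eclipsed with H at 240° (7.3). Total 24.7 kJ/mol.
B has the highest total (24.7 kJ/mol).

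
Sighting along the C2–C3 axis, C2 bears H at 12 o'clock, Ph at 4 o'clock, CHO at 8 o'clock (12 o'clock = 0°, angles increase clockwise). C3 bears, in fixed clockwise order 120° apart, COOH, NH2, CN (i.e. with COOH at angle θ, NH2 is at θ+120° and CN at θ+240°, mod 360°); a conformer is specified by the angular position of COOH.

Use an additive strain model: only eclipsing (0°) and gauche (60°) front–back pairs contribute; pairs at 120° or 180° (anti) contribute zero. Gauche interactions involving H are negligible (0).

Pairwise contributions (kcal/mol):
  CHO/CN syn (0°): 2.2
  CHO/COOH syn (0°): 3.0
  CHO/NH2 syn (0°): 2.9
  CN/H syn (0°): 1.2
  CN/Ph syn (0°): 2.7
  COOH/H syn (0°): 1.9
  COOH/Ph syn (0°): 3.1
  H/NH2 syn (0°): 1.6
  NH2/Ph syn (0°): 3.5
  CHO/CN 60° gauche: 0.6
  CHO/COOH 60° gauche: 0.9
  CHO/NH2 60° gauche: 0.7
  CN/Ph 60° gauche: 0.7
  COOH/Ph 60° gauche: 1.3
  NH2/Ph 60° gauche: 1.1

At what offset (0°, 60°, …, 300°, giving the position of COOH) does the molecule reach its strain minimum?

COOH at 0° (eclipsed): H–COOH eclipsed, Ph–NH2 eclipsed, CHO–CN eclipsed; 1.9 + 3.5 + 2.2 = 7.6 kcal/mol.
COOH at 60° (staggered): Ph–COOH gauche, Ph–NH2 gauche, CHO–NH2 gauche, CHO–CN gauche; 1.3 + 1.1 + 0.7 + 0.6 = 3.7 kcal/mol.
COOH at 120° (eclipsed): H–CN eclipsed, Ph–COOH eclipsed, CHO–NH2 eclipsed; 1.2 + 3.1 + 2.9 = 7.2 kcal/mol.
COOH at 180° (staggered): Ph–COOH gauche, Ph–CN gauche, CHO–COOH gauche, CHO–NH2 gauche; 1.3 + 0.7 + 0.9 + 0.7 = 3.6 kcal/mol.
COOH at 240° (eclipsed): H–NH2 eclipsed, Ph–CN eclipsed, CHO–COOH eclipsed; 1.6 + 2.7 + 3.0 = 7.3 kcal/mol.
COOH at 300° (staggered): Ph–NH2 gauche, Ph–CN gauche, CHO–COOH gauche, CHO–CN gauche; 1.1 + 0.7 + 0.9 + 0.6 = 3.3 kcal/mol.
The minimum (3.3 kcal/mol) occurs with COOH at 300°.

300°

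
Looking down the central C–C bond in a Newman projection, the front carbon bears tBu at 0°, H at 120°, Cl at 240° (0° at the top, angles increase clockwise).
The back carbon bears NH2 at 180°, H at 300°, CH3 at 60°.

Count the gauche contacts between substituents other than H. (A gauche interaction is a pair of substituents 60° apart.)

2

Non-H gauche pairs: tBu(0°)/CH3(60°); Cl(240°)/NH2(180°) — 2 interactions.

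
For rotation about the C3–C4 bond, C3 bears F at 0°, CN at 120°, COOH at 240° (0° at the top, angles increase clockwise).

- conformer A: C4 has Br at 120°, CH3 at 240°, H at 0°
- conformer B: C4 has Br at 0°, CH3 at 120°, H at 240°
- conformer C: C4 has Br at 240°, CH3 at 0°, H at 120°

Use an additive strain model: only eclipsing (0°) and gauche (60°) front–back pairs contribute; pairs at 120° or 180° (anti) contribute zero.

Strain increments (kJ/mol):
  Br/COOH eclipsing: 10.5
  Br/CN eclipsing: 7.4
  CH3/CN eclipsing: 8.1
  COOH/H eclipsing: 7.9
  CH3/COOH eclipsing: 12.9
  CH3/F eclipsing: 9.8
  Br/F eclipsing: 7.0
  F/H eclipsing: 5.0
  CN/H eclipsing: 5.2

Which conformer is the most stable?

B

A (eclipsed): F(0°)/H(0°) eclipsed 5.0; CN(120°)/Br(120°) eclipsed 7.4; COOH(240°)/CH3(240°) eclipsed 12.9 → 25.3 kJ/mol.
B (eclipsed): F(0°)/Br(0°) eclipsed 7.0; CN(120°)/CH3(120°) eclipsed 8.1; COOH(240°)/H(240°) eclipsed 7.9 → 23.0 kJ/mol.
C (eclipsed): F(0°)/CH3(0°) eclipsed 9.8; CN(120°)/H(120°) eclipsed 5.2; COOH(240°)/Br(240°) eclipsed 10.5 → 25.5 kJ/mol.
B has the lowest total (23.0 kJ/mol).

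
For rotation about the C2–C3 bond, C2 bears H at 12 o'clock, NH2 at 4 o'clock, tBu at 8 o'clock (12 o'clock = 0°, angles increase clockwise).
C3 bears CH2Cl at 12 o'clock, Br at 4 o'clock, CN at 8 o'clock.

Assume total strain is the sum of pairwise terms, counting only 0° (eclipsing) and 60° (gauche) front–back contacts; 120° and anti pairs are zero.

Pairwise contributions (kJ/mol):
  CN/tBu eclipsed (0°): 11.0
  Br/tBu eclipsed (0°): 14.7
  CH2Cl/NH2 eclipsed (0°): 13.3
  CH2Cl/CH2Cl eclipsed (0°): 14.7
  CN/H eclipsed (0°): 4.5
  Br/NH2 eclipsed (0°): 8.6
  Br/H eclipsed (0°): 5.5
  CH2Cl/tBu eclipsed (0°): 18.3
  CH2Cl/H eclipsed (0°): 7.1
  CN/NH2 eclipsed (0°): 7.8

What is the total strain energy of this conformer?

26.7 kJ/mol

This conformer (eclipsed): H(0°)/CH2Cl(0°) eclipsed 7.1; NH2(120°)/Br(120°) eclipsed 8.6; tBu(240°)/CN(240°) eclipsed 11.0 → 26.7 kJ/mol.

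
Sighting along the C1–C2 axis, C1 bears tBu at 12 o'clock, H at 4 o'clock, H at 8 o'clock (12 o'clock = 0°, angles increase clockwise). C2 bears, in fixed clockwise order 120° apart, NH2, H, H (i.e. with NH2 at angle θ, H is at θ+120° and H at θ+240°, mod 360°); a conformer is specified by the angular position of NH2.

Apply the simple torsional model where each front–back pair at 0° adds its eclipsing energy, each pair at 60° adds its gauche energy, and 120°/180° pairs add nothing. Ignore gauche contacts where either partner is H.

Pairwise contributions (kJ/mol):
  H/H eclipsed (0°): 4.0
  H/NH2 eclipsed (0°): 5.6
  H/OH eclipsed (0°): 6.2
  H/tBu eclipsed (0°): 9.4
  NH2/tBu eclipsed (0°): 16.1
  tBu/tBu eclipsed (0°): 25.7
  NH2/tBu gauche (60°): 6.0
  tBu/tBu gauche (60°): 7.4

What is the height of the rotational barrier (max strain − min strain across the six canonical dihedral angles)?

24.1 kJ/mol

NH2 at 0° (eclipsed): tBu(0°)/NH2(0°) eclipsed 16.1; H(120°)/H(120°) eclipsed 4.0; H(240°)/H(240°) eclipsed 4.0 → 24.1 kJ/mol.
NH2 at 60° (staggered): tBu(0°)/NH2(60°) gauche 6.0 → 6.0 kJ/mol.
NH2 at 120° (eclipsed): tBu(0°)/H(0°) eclipsed 9.4; H(120°)/NH2(120°) eclipsed 5.6; H(240°)/H(240°) eclipsed 4.0 → 19.0 kJ/mol.
NH2 at 180° (staggered): no non-H gauche contacts → 0.0 kJ/mol.
NH2 at 240° (eclipsed): tBu(0°)/H(0°) eclipsed 9.4; H(120°)/H(120°) eclipsed 4.0; H(240°)/NH2(240°) eclipsed 5.6 → 19.0 kJ/mol.
NH2 at 300° (staggered): tBu(0°)/NH2(300°) gauche 6.0 → 6.0 kJ/mol.
Max at 0° (24.1 kJ/mol), min at 180° (0.0 kJ/mol); barrier = 24.1 kJ/mol.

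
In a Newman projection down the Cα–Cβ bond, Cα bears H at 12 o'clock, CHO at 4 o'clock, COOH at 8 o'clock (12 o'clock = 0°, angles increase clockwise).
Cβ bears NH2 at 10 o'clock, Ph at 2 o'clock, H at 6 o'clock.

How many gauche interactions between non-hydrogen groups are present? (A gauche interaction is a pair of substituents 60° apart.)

2

Non-H gauche pairs: CHO(120°)/Ph(60°); COOH(240°)/NH2(300°) — 2 interactions.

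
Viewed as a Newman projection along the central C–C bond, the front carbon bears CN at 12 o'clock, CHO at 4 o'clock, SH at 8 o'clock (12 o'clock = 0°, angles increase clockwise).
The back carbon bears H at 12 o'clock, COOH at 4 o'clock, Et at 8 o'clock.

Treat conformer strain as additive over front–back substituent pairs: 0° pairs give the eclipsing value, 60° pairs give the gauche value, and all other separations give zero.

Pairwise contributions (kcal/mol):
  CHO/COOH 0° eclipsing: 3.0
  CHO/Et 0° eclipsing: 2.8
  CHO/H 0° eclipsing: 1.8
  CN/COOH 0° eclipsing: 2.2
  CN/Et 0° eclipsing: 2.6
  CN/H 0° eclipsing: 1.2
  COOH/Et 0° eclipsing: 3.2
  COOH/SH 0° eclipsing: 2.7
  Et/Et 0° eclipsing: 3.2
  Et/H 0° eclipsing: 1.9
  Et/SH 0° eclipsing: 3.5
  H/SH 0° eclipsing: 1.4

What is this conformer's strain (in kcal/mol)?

7.7 kcal/mol

This conformer (eclipsed): CN–H eclipsed, CHO–COOH eclipsed, SH–Et eclipsed; 1.2 + 3.0 + 3.5 = 7.7 kcal/mol.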